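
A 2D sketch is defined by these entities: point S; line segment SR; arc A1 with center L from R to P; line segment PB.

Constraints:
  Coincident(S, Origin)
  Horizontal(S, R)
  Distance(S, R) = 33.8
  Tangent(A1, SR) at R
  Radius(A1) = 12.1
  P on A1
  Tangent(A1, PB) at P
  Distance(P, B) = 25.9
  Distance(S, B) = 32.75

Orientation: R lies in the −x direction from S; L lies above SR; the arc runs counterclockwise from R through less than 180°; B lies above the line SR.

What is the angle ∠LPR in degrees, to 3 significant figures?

57.4°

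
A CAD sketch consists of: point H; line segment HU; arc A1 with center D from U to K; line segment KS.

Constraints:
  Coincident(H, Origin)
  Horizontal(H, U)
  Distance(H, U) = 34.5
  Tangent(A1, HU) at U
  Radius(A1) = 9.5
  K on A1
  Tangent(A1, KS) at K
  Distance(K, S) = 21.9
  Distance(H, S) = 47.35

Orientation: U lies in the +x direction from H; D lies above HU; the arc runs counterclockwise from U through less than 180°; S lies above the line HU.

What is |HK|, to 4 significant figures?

45.17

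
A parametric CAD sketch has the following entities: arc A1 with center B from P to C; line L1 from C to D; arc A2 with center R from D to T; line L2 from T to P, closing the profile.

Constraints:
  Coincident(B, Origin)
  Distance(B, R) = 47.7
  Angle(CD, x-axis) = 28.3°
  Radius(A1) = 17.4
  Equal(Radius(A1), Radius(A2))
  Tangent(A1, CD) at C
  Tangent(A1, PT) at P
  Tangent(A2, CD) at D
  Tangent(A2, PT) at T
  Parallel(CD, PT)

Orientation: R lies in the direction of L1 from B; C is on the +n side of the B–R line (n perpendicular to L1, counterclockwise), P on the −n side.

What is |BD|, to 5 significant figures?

50.775

Tangency of A1 to both parallel lines with radius 17.4 puts C and P at B ± 17.4·n: C = (-8.2491, 15.320), P = (8.2491, -15.320). Equal radii place D and T the same way about R: D = R + 17.4·n = (33.750, 37.934), T = R − 17.4·n = (50.248, 7.2937). Then |BD| = |D − B| = 50.775.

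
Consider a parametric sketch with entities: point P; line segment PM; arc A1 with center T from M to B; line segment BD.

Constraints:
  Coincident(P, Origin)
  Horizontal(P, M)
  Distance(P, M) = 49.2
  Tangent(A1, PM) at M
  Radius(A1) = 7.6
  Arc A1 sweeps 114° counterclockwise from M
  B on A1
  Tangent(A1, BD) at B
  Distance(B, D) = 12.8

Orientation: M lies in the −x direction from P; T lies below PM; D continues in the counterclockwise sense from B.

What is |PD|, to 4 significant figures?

55.64

On A1, M sits at bearing 90° from T; a 114° counterclockwise sweep puts B at bearing 204°, so B = T + 7.6·(cos 204°, sin 204°) = (-56.14, -10.69). Tangency of A1 to BD means the radius TB is perpendicular to BD, so BD runs along (−sin 204°, cos 204°); with |BD| = 12.8, D = (-50.94, -22.38). Then |PD| = |D − P| = 55.64.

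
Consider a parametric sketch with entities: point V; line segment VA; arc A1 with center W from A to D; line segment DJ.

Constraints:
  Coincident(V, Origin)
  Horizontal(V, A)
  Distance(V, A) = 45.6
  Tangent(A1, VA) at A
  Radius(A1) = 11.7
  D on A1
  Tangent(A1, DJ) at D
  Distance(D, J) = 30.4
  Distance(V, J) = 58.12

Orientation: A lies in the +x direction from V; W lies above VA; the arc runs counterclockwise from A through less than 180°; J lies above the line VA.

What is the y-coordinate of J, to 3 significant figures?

43.5

Checks: |VA| = 45.60 ✓; |WD| = 11.70 ✓; ∠(WD, DJ) = 90.00° ✓; |DJ| = 30.40 ✓; |VJ| = 58.12 ✓.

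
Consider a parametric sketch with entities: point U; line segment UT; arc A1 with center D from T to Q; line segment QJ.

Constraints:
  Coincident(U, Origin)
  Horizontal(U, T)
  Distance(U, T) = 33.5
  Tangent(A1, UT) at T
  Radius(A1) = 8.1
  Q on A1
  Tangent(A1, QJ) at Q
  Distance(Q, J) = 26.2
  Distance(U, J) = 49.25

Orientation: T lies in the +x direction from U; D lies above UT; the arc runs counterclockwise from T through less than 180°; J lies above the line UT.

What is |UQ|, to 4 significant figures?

42.56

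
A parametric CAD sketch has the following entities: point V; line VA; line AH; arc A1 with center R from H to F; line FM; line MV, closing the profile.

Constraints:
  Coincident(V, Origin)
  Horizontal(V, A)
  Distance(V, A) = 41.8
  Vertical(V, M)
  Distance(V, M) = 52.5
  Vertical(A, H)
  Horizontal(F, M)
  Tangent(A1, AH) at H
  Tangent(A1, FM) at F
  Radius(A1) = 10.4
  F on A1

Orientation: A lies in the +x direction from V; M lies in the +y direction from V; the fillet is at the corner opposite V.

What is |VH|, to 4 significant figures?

59.33

V is at the origin; VA is horizontal with |VA| = 41.8 and A on the +x side, so A = (41.80, 0.000). V and M share the same x with |VM| = 52.5 and M on the +y side, so M = (0.000, 52.50). The virtual corner opposite V is at (41.80, 52.50). Since A1 is tangent to AH there, RH ⟂ AH and since A1 is tangent to FM there, RF ⟂ FM, with radius 10.4, so the center R sits 10.4 in from both sides at R = (31.40, 42.10). That places the tangent points at H = (41.80, 42.10) on AH and F = (31.40, 52.50) on FM. Then |VH| = |H − V| = 59.33.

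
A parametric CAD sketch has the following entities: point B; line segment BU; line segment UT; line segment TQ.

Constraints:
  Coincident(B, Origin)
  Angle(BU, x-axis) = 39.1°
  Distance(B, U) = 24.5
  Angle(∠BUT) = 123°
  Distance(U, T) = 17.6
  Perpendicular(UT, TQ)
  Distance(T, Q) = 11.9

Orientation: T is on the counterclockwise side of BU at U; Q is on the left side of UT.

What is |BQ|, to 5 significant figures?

32.129

∠BUT = 123.0°, so UT runs at 39.1° + (180° − 123.0°) = 96.100° from the x-axis; with |UT| = 17.6, T = U + 17.6·(cos 96.100°, sin 96.100°) = (17.143, 32.952). UT ⟂ TQ; with |TQ| = 11.9 on the left of UT, Q = T + 11.9·(-0.99434, -0.10626) = (5.3103, 31.687). Then |BQ| = |Q − B| = 32.129.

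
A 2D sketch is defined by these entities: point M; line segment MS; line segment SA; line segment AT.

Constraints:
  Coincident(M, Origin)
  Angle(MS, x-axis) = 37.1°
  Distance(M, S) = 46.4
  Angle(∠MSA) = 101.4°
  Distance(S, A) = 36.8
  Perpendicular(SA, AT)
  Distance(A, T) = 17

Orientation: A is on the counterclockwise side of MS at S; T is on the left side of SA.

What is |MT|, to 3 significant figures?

54.1

M is at the origin; MS runs at 37.1° with length 46.4, so S = 46.4·(cos 37.1°, sin 37.1°) = (37.0, 28.0). ∠MSA = 101.4°, so SA runs at 37.1° + (180° − 101.4°) = 116° from the x-axis; with |SA| = 36.8, A = S + 36.8·(cos 116°, sin 116°) = (21.0, 61.1). SA is perpendicular to AT; with |AT| = 17.0 on the left of SA, T = A + 17.0·(-0.901, -0.434) = (5.73, 53.8). Then |MT| = |T − M| = 54.1.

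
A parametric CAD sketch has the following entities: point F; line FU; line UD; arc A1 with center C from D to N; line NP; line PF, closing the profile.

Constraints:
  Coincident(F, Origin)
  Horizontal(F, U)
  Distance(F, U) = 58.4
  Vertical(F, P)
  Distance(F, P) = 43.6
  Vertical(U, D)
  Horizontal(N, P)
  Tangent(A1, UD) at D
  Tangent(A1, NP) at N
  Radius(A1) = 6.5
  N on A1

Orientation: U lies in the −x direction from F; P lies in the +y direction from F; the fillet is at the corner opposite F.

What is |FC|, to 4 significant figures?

63.80

F is at the origin; F and U share the same y with |FU| = 58.4 and U on the −x side, so U = (-58.40, 0.000). FP is vertical with |FP| = 43.6 and P on the +y side, so P = (0.000, 43.60). The virtual corner opposite F is at (-58.40, 43.60). The tangent condition forces CD to be normal to UD and the tangent condition forces CN to be normal to NP, with radius 6.5, so the center C sits 6.5 in from both sides at C = (-51.90, 37.10). Then |FC| = |C − F| = 63.80.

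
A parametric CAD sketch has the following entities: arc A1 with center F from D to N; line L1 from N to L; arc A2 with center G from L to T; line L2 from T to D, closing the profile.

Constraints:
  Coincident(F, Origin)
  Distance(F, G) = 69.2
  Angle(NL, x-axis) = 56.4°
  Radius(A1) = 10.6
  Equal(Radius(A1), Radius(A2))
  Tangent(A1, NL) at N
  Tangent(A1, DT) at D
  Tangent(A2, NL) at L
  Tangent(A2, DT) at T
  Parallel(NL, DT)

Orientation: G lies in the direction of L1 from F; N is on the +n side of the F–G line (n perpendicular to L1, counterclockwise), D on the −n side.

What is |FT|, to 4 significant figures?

70.01

Tangency of A1 to both parallel lines with radius 10.6 puts N and D at F ± 10.6·n: N = (-8.829, 5.866), D = (8.829, -5.866). Equal radii place L and T the same way about G: L = G + 10.6·n = (29.47, 63.50), T = G − 10.6·n = (47.12, 51.77). Then |FT| = |T − F| = 70.01.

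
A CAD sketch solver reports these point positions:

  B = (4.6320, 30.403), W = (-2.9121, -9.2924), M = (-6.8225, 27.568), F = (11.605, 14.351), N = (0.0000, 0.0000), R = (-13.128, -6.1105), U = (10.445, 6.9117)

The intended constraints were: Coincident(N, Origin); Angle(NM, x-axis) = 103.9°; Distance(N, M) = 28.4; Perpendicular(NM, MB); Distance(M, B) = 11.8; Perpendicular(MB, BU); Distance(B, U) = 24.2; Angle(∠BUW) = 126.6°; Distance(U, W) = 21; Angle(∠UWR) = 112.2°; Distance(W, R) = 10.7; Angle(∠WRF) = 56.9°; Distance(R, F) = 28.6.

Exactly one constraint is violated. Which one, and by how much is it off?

Distance(R, F) = 28.6 — off by 3.50.

N = (0.00, 0.00) ✓; NM at 103.9° ✓; |NM| = 28.40 ✓; ∠(NM, MB) = 90.00° ✓; |MB| = 11.80 ✓; ∠(MB, BU) = 90.00° ✓; |BU| = 24.20 ✓; ∠BUW = 126.6° ✓; |UW| = 21.00 ✓; ∠UWR = 112.2° ✓; |WR| = 10.70 ✓; ∠WRF = 56.90° ✓; |RF| = 32.10 ✗.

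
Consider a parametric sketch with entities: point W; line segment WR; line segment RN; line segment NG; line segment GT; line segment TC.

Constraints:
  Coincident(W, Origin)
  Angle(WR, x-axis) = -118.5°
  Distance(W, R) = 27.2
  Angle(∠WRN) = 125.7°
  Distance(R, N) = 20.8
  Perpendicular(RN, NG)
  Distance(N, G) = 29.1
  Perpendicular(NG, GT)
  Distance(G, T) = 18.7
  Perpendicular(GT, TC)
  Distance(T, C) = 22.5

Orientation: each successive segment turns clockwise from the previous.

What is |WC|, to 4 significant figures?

23.73

W is at the origin; WR runs at -118.5° with length 27.2, so R = (-12.98, -23.90). ∠WRN = 125.7° gives RN at -172.8° from the x-axis; with |RN| = 20.8, N = (-33.61, -26.51). The perpendicularity gives NG at right angles to RN, so NG runs at 97.20°; with |NG| = 29.1, G = (-37.26, 2.360). The perpendicularity gives GT at right angles to NG, so GT runs at 7.200°; with |GT| = 18.7, T = (-18.71, 4.704). GT ⟂ TC, so TC runs at -82.80°; with |TC| = 22.5, C = (-15.89, -17.62). Then |WC| = |C − W| = 23.73.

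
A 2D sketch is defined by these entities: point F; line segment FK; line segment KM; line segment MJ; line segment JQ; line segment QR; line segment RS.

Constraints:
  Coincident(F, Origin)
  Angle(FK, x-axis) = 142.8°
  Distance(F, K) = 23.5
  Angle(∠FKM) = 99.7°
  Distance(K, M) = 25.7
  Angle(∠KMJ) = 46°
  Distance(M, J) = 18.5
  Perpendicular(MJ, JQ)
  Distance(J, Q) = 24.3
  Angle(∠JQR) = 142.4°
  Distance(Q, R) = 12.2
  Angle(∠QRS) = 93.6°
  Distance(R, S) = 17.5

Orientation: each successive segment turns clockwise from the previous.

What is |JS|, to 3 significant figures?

32.7

∠JQR = 142.4° gives QR at 161° from the x-axis; with |QR| = 12.2, R = (-35.6, 15.7). ∠QRS = 93.6° gives RS at 74.5° from the x-axis; with |RS| = 17.5, S = (-30.9, 32.6). Then |JS| = |S − J| = 32.7.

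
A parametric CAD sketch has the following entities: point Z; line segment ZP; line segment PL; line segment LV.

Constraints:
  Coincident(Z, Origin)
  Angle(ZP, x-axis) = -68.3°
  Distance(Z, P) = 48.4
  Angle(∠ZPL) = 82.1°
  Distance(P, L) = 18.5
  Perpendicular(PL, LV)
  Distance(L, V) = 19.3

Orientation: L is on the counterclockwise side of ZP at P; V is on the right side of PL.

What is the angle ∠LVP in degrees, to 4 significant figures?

43.79°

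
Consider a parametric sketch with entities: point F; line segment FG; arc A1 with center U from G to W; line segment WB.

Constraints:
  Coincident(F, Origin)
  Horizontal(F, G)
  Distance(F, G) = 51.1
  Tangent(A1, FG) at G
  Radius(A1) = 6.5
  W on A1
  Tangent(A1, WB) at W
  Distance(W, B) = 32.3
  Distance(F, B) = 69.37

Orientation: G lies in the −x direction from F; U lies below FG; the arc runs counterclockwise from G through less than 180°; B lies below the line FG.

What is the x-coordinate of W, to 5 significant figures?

-57.600

F is at the origin; F and G share the same y with |FG| = 51.1 and G on the −x side, so G = (-51.100, 0.0000). A1 meets FG tangentially, so UG is at right angles to FG, so U = G + (0, -6.5) = (-51.100, -6.5000). Since UW ⟂ WB (tangency), |UB| = √(6.5² + 32.3²) = 32.948 regardless of where W sits on A1. So B lies on both circle(F, 69.37) and circle(U, 32.948); the below-FG intersection is B = (-57.490, -38.822). W is the foot of the tangent from B: W = (-57.600, -6.5222).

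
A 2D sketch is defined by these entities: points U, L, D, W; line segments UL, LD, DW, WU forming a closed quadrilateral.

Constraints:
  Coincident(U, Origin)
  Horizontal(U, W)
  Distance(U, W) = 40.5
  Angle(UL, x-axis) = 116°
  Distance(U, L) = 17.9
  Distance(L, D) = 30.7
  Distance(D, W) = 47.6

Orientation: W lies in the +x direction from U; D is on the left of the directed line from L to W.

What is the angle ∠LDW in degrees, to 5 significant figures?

77.913°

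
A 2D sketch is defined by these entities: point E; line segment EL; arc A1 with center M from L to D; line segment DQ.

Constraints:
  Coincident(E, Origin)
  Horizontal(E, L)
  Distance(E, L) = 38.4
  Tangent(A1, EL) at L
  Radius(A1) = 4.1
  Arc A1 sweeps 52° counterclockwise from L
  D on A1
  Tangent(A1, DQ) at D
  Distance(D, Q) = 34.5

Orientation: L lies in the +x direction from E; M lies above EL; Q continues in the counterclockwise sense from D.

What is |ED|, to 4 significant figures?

41.66

A1 meets EL tangentially, so ML is at right angles to EL, so M = L + (0, 4.1) = (38.40, 4.100). On A1, L sits at bearing -90° from M; a 52° counterclockwise sweep puts D at bearing -38°, so D = M + 4.1·(cos -38°, sin -38°) = (41.63, 1.576). Then |ED| = |D − E| = 41.66.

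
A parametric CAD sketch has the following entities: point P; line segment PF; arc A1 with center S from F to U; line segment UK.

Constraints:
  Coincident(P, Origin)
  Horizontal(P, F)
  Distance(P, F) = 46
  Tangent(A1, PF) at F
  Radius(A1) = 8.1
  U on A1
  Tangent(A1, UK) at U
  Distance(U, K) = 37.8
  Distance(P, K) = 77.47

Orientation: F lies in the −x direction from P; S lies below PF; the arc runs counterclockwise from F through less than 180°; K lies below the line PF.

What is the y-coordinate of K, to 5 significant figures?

-41.545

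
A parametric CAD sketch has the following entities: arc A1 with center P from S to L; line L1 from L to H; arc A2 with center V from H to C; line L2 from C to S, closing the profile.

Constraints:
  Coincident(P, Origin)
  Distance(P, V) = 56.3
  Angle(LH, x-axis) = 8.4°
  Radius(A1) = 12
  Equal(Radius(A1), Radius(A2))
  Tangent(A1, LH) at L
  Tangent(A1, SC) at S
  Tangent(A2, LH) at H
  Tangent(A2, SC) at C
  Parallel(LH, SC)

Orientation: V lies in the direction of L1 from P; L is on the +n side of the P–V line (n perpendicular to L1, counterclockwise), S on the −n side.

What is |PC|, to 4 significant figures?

57.56

The slot axis is L1's direction at 8.4°, so u = (cos 8.4°, sin 8.4°) = (0.9893, 0.1461) and n = (−sin 8.4°, cos 8.4°) = (-0.1461, 0.9893). P is at the origin and V lies 56.3 along u from P, so V = 56.3·u = (55.70, 8.224). Tangency of A1 to both parallel lines with radius 12.0 puts L and S at P ± 12.0·n: L = (-1.753, 11.87), S = (1.753, -11.87). Equal radii place H and C the same way about V: H = V + 12.0·n = (53.94, 20.10), C = V − 12.0·n = (57.45, -3.647). Then |PC| = |C − P| = 57.56.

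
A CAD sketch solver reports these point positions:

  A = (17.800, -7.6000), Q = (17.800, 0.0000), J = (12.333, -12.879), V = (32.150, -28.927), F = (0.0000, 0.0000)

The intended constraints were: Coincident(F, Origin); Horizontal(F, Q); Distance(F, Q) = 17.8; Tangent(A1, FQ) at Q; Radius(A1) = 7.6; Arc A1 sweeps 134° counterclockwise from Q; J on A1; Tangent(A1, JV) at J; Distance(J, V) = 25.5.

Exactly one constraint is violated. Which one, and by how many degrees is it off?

Tangent(A1, JV) at J — off by 7.00°.

F = (0.00, 0.00) ✓; F.y = 0.00, Q.y = 0.00 ✓; |FQ| = 17.80 ✓; ∠(AQ, QF) = 90.00° ✓; |AQ| = 7.600 ✓; bearing(A→J) − bearing(A→Q) = 134.0° ✓; |AJ| = 7.600 ✓; ∠(AJ, JV) = 83.00° ✗; |JV| = 25.50 ✓.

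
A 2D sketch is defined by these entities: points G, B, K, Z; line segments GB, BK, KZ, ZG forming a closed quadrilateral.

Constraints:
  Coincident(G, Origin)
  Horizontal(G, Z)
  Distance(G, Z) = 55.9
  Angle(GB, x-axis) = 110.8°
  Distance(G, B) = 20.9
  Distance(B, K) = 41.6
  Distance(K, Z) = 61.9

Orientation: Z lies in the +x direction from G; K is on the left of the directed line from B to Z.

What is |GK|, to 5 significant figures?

54.502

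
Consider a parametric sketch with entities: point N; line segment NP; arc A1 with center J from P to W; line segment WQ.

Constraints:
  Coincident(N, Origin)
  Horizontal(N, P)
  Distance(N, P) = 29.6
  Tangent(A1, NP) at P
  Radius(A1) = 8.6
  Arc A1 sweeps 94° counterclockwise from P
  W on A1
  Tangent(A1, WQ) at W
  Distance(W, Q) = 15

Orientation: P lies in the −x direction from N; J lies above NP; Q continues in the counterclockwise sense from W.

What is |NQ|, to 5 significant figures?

32.724

On A1, P sits at bearing -90° from J; a 94° counterclockwise sweep puts W at bearing 4°, so W = J + 8.6·(cos 4°, sin 4°) = (-21.021, 9.1999). Since A1 is tangent to WQ there, JW ⟂ WQ, so WQ runs along (−sin 4°, cos 4°); with |WQ| = 15.0, Q = (-22.067, 24.163). Then |NQ| = |Q − N| = 32.724.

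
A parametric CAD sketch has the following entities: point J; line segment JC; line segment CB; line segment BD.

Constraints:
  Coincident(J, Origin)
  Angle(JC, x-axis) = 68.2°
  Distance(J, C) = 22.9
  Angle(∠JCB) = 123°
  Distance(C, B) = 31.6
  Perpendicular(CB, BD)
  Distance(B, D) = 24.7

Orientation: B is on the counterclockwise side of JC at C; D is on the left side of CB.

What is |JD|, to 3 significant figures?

44.4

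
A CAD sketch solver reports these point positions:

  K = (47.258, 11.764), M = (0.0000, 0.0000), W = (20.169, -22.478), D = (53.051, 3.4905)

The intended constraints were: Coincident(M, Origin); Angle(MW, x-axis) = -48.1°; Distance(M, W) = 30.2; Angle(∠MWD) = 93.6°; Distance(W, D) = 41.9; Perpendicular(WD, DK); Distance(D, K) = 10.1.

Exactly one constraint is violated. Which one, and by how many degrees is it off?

Perpendicular(WD, DK) — off by 3.30°.

M = (0.00, 0.00) ✓; MW at -48.10° ✓; |MW| = 30.20 ✓; ∠MWD = 93.60° ✓; |WD| = 41.90 ✓; ∠(WD, DK) = 86.70° ✗; |DK| = 10.10 ✓.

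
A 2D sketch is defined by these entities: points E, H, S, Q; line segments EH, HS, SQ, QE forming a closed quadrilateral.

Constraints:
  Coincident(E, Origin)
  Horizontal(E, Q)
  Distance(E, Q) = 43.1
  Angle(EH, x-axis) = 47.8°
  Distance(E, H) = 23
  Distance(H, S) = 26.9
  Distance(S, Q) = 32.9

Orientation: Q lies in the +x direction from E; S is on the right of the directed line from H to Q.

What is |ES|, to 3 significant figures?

15.1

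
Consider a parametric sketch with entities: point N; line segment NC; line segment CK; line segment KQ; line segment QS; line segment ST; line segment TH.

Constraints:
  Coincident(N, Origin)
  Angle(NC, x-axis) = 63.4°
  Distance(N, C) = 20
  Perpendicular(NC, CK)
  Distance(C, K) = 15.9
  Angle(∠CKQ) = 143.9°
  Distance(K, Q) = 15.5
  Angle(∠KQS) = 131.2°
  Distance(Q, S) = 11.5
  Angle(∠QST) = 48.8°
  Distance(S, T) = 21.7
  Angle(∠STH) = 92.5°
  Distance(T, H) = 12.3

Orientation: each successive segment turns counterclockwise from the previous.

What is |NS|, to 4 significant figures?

29.45

∠CKQ = 143.9° gives KQ at -170.5° from the x-axis; with |KQ| = 15.5, Q = (-20.55, 22.44). ∠KQS = 131.2° gives QS at -121.7° from the x-axis; with |QS| = 11.5, S = (-26.59, 12.66). Then |NS| = |S − N| = 29.45.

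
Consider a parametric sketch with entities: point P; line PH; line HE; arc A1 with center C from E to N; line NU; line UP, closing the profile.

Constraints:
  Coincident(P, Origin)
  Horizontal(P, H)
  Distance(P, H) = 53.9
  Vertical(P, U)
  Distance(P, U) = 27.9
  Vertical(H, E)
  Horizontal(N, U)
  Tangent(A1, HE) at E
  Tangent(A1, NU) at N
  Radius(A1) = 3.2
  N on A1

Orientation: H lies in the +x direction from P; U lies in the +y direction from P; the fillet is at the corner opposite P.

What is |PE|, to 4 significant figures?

59.29

P is at the origin; PH is horizontal with |PH| = 53.9 and H on the +x side, so H = (53.90, 0.000). P and U share the same x with |PU| = 27.9 and U on the +y side, so U = (0.000, 27.90). The virtual corner opposite P is at (53.90, 27.90). Since A1 is tangent to HE there, CE ⟂ HE and tangency of A1 to NU means the radius CN is perpendicular to NU, with radius 3.2, so the center C sits 3.2 in from both sides at C = (50.70, 24.70). That places the tangent points at E = (53.90, 24.70) on HE and N = (50.70, 27.90) on NU. Then |PE| = |E − P| = 59.29.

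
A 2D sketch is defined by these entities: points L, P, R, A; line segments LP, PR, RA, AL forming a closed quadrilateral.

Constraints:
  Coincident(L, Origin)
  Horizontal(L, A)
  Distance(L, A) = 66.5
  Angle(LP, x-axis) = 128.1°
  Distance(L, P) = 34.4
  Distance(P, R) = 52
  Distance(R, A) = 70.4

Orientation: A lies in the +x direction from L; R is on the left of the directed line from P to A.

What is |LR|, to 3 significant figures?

59.5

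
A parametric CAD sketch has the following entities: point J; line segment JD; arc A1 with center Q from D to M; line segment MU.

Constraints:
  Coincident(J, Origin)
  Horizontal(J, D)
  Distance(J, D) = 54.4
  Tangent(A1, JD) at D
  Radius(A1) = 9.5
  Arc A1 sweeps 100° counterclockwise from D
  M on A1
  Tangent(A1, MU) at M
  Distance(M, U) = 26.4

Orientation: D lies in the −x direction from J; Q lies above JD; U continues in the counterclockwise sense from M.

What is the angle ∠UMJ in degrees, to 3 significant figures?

114°

J is at the origin; JD is horizontal with |JD| = 54.4 and D on the −x side, so D = (-54.4, 0.00). The tangent condition forces QD to be normal to JD, so Q = D + (0, 9.5) = (-54.4, 9.50). On A1, D sits at bearing -90° from Q; a 100° counterclockwise sweep puts M at bearing 10°, so M = Q + 9.5·(cos 10°, sin 10°) = (-45.0, 11.1). The tangent condition forces QM to be normal to MU, so MU runs along (−sin 10°, cos 10°); with |MU| = 26.4, U = (-49.6, 37.1). Then cos ∠UMJ = MU·MJ / (|MU||MJ|), giving 114°.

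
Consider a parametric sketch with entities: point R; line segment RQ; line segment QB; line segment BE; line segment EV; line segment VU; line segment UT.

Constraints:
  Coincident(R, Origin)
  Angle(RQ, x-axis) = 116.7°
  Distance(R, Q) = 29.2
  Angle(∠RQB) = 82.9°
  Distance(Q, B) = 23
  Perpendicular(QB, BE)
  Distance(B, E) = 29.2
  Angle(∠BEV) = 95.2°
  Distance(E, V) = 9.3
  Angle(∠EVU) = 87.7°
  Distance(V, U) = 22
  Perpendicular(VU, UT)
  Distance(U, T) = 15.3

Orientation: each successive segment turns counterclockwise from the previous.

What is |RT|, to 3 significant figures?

32.6

∠EVU = 87.7° gives VU at 121° from the x-axis; with |VU| = 22.0, U = (-19.1, 12.4). VU ⟂ UT, so UT runs at -149°; with |UT| = 15.3, T = (-32.2, 4.50). Then |RT| = |T − R| = 32.6.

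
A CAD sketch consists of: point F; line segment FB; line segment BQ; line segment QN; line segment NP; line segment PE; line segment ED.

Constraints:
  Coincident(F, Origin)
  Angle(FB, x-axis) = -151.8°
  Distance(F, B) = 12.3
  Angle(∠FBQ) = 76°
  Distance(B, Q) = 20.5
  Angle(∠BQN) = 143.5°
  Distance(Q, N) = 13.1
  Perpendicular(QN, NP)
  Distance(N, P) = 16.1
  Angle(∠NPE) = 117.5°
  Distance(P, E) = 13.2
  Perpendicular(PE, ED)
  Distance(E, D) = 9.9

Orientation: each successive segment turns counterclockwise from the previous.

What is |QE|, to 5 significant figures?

22.239

F is at the origin; FB runs at -151.8° with length 12.3, so B = (-10.840, -5.8124). ∠FBQ = 76.0° gives BQ at -47.800° from the x-axis; with |BQ| = 20.5, Q = (2.9302, -20.999). ∠BQN = 143.5° gives QN at -11.300° from the x-axis; with |QN| = 13.1, N = (15.776, -23.566). The perpendicularity gives NP at right angles to QN, so NP runs at 78.700°; with |NP| = 16.1, P = (18.931, -7.7779). ∠NPE = 117.5° gives PE at 141.20° from the x-axis; with |PE| = 13.2, E = (8.6438, 0.49330). Then |QE| = |E − Q| = 22.239.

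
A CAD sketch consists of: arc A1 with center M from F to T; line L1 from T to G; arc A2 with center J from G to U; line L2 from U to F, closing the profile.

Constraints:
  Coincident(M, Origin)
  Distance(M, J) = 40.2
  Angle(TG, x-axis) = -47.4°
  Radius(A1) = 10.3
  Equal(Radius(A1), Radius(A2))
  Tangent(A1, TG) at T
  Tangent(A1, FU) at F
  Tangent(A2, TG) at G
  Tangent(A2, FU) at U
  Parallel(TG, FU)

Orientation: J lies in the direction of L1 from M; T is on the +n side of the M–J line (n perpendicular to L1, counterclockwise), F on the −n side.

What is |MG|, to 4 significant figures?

41.50

Tangency of A1 to both parallel lines with radius 10.3 puts T and F at M ± 10.3·n: T = (7.582, 6.972), F = (-7.582, -6.972). Equal radii place G and U the same way about J: G = J + 10.3·n = (34.79, -22.62), U = J − 10.3·n = (19.63, -36.56). Then |MG| = |G − M| = 41.50.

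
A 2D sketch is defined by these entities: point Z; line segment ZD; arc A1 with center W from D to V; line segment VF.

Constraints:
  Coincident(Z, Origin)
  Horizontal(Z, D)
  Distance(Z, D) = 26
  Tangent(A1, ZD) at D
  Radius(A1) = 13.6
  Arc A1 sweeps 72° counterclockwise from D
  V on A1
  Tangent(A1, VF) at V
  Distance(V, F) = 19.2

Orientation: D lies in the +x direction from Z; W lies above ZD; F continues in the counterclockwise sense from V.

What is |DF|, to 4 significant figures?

33.48

On A1, D sits at bearing -90° from W; a 72° counterclockwise sweep puts V at bearing -18°, so V = W + 13.6·(cos -18°, sin -18°) = (38.93, 9.397). A1 meets VF tangentially, so WV is at right angles to VF, so VF runs along (−sin -18°, cos -18°); with |VF| = 19.2, F = (44.87, 27.66). Then |DF| = |F − D| = 33.48.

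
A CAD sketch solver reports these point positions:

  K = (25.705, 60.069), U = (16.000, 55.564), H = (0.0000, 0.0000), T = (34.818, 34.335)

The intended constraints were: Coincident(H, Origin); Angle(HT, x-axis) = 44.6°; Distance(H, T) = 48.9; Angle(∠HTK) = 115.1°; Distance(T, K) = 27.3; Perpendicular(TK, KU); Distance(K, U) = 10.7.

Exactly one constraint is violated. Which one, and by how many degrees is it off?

Perpendicular(TK, KU) — off by 5.40°.

H = (0.00, 0.00) ✓; HT at 44.60° ✓; |HT| = 48.90 ✓; ∠HTK = 115.1° ✓; |TK| = 27.30 ✓; ∠(TK, KU) = 95.40° ✗; |KU| = 10.70 ✓.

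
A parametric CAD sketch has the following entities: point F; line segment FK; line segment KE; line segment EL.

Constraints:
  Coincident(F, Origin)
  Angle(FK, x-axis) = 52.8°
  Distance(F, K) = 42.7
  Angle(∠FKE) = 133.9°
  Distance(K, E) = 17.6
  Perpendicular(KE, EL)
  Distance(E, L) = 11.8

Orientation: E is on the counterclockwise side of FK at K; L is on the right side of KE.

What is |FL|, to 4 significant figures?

63.57

∠FKE = 133.9°, so KE runs at 52.8° + (180° − 133.9°) = 98.90° from the x-axis; with |KE| = 17.6, E = K + 17.6·(cos 98.90°, sin 98.90°) = (23.09, 51.40). KE ⟂ EL; with |EL| = 11.8 on the right of KE, L = E + 11.8·(0.9880, 0.1547) = (34.75, 53.23). Then |FL| = |L − F| = 63.57.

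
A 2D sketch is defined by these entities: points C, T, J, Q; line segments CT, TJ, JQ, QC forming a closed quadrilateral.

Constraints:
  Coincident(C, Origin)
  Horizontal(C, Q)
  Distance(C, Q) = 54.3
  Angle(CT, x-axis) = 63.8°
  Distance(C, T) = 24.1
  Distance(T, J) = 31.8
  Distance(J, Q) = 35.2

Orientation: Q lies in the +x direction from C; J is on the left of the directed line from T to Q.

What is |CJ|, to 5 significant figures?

51.913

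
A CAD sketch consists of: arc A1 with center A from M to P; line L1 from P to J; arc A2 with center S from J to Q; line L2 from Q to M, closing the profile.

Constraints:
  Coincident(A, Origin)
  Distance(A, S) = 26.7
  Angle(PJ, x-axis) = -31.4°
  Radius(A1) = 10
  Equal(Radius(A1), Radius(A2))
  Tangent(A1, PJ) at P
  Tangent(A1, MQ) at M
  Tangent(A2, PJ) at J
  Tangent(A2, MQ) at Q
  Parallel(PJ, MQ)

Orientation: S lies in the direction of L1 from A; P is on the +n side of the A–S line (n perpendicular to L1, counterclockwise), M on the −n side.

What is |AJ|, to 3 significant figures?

28.5

Tangency of A1 to both parallel lines with radius 10.0 puts P and M at A ± 10.0·n: P = (5.21, 8.54), M = (-5.21, -8.54). Equal radii place J and Q the same way about S: J = S + 10.0·n = (28.0, -5.38), Q = S − 10.0·n = (17.6, -22.4). Then |AJ| = |J − A| = 28.5.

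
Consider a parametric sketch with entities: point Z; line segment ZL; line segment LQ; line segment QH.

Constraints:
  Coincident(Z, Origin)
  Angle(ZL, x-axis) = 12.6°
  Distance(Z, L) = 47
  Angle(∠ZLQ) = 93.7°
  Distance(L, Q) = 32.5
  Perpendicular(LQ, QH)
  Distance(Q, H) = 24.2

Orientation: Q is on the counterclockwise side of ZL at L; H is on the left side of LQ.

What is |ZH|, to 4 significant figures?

42.17

Z is at the origin; ZL runs at 12.6° with length 47.0, so L = 47.0·(cos 12.6°, sin 12.6°) = (45.87, 10.25). ∠ZLQ = 93.7°, so LQ runs at 12.6° + (180° − 93.7°) = 98.90° from the x-axis; with |LQ| = 32.5, Q = L + 32.5·(cos 98.90°, sin 98.90°) = (40.84, 42.36). LQ is perpendicular to QH; with |QH| = 24.2 on the left of LQ, H = Q + 24.2·(-0.9880, -0.1547) = (16.93, 38.62). Then |ZH| = |H − Z| = 42.17.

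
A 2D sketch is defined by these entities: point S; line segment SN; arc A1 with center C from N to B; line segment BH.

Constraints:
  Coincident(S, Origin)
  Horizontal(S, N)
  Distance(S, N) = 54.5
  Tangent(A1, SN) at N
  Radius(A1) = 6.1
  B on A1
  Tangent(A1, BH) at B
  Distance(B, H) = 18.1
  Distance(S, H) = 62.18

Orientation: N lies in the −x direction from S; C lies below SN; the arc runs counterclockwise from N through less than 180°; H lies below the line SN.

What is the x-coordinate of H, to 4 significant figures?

-56.91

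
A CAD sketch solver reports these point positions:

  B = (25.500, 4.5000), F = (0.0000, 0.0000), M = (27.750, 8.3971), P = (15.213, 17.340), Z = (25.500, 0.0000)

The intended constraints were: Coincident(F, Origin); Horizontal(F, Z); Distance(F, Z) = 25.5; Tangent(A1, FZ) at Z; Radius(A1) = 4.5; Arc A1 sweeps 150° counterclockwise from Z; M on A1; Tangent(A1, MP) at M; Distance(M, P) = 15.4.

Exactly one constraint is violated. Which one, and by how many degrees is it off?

Tangent(A1, MP) at M — off by 5.50°.

F = (0.00, 0.00) ✓; F.y = 0.00, Z.y = 0.00 ✓; |FZ| = 25.50 ✓; ∠(BZ, ZF) = 90.00° ✓; |BZ| = 4.500 ✓; bearing(B→M) − bearing(B→Z) = 150.0° ✓; |BM| = 4.500 ✓; ∠(BM, MP) = 95.50° ✗; |MP| = 15.40 ✓.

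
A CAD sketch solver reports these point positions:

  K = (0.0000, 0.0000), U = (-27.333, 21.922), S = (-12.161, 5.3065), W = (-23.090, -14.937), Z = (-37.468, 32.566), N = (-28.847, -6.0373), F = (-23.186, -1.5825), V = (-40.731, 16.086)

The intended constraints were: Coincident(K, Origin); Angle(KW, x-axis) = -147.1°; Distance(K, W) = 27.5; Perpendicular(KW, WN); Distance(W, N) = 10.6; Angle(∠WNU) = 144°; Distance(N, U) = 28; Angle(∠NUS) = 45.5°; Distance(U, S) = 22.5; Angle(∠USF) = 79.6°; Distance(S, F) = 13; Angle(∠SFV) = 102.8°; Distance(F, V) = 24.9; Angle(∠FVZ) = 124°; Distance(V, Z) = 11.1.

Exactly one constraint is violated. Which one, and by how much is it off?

Distance(V, Z) = 11.1 — off by 5.70.

K = (0.00, 0.00) ✓; KW at -147.1° ✓; |KW| = 27.50 ✓; ∠(KW, WN) = 90.00° ✓; |WN| = 10.60 ✓; ∠WNU = 144.0° ✓; |NU| = 28.00 ✓; ∠NUS = 45.50° ✓; |US| = 22.50 ✓; ∠USF = 79.60° ✓; |SF| = 13.00 ✓; ∠SFV = 102.8° ✓; |FV| = 24.90 ✓; ∠FVZ = 124.0° ✓; |VZ| = 16.80 ✗.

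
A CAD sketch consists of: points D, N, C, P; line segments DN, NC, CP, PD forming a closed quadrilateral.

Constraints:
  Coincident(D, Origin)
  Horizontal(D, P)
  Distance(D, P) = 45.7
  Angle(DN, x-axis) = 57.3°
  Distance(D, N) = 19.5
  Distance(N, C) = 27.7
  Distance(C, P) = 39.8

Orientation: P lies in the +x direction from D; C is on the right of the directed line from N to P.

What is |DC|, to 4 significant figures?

13.41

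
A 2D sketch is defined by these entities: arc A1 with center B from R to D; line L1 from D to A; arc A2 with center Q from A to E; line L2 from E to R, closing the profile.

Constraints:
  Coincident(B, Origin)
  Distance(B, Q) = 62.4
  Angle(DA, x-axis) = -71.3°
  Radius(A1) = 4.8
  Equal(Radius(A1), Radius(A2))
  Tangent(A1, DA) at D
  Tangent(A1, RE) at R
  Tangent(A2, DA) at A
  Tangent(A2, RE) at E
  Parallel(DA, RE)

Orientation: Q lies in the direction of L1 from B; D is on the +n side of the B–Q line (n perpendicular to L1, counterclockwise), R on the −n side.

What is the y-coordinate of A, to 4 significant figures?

-57.57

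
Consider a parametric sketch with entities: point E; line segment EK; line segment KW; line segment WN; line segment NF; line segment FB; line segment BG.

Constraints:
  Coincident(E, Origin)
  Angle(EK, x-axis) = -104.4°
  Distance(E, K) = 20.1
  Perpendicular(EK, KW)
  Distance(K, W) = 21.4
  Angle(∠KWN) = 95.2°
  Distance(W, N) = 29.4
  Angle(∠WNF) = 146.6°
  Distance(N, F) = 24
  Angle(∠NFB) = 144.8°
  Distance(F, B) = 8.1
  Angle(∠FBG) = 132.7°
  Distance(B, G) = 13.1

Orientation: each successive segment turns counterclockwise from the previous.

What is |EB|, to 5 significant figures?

34.397

E is at the origin; EK runs at -104.4° with length 20.1, so K = (-4.9987, -19.469). EK ⟂ KW, so KW runs at -14.400°; with |KW| = 21.4, W = (15.729, -24.790). ∠KWN = 95.2° gives WN at 70.400° from the x-axis; with |WN| = 29.4, N = (25.591, 2.9060). ∠WNF = 146.6° gives NF at 103.80° from the x-axis; with |NF| = 24.0, F = (19.866, 26.213). ∠NFB = 144.8° gives FB at 139.00° from the x-axis; with |FB| = 8.1, B = (13.753, 31.527). Then |EB| = |B − E| = 34.397.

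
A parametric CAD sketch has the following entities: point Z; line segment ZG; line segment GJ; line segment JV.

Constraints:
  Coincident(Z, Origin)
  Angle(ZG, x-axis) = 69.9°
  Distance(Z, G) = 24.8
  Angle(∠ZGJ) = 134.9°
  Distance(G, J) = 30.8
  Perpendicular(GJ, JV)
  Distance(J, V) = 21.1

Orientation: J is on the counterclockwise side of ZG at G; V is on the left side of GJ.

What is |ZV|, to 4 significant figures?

48.43

Z is at the origin; ZG runs at 69.9° with length 24.8, so G = 24.8·(cos 69.9°, sin 69.9°) = (8.523, 23.29). ∠ZGJ = 134.9°, so GJ runs at 69.9° + (180° − 134.9°) = 115.0° from the x-axis; with |GJ| = 30.8, J = G + 30.8·(cos 115.0°, sin 115.0°) = (-4.494, 51.20). The perpendicularity gives JV at right angles to GJ; with |JV| = 21.1 on the left of GJ, V = J + 21.1·(-0.9063, -0.4226) = (-23.62, 42.29). Then |ZV| = |V − Z| = 48.43.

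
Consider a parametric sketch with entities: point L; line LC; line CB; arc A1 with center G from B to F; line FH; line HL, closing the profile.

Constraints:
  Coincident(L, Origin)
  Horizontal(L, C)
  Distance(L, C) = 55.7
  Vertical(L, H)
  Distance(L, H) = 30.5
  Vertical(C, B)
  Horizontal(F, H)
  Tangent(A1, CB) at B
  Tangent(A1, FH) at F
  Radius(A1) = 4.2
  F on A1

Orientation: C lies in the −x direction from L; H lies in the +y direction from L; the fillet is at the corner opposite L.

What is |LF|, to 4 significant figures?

59.85

L is at the origin; L and C share the same y with |LC| = 55.7 and C on the −x side, so C = (-55.70, 0.000). LH is vertical with |LH| = 30.5 and H on the +y side, so H = (0.000, 30.50). The virtual corner opposite L is at (-55.70, 30.50). Tangency of A1 to CB means the radius GB is perpendicular to CB and tangency of A1 to FH means the radius GF is perpendicular to FH, with radius 4.2, so the center G sits 4.2 in from both sides at G = (-51.50, 26.30). That places the tangent points at B = (-55.70, 26.30) on CB and F = (-51.50, 30.50) on FH. Then |LF| = |F − L| = 59.85.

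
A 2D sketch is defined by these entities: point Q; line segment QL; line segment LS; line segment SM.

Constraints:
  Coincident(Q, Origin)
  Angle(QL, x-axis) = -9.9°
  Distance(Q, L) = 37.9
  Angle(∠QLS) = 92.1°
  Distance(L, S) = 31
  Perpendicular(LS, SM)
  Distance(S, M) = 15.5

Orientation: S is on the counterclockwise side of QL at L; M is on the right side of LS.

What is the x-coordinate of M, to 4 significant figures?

58.94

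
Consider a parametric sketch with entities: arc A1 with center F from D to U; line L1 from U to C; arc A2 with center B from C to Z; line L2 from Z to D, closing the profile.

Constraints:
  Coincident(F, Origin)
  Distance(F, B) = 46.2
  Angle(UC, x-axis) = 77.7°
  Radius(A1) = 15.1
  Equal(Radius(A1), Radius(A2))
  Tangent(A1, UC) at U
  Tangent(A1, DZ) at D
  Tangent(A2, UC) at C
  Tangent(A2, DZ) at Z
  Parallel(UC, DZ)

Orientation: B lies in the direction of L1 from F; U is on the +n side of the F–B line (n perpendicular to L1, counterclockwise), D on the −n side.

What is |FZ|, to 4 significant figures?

48.61

The slot axis is L1's direction at 77.7°, so u = (cos 77.7°, sin 77.7°) = (0.2130, 0.9770) and n = (−sin 77.7°, cos 77.7°) = (-0.9770, 0.2130). F is at the origin and B lies 46.2 along u from F, so B = 46.2·u = (9.842, 45.14). Tangency of A1 to both parallel lines with radius 15.1 puts U and D at F ± 15.1·n: U = (-14.75, 3.217), D = (14.75, -3.217). Equal radii place C and Z the same way about B: C = B + 15.1·n = (-4.911, 48.36), Z = B − 15.1·n = (24.60, 41.92). Then |FZ| = |Z − F| = 48.61.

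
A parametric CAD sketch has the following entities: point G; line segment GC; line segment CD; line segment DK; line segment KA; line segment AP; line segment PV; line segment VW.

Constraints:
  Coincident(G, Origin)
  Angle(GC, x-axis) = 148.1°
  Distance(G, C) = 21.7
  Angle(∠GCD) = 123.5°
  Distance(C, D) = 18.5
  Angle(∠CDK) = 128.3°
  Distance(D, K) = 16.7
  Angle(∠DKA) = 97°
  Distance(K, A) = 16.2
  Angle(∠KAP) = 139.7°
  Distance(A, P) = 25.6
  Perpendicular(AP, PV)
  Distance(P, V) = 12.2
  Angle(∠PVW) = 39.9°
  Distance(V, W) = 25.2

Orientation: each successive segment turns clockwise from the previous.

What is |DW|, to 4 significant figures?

34.00

G is at the origin; GC runs at 148.1° with length 21.7, so C = (-18.42, 11.47). ∠GCD = 123.5° gives CD at 91.60° from the x-axis; with |CD| = 18.5, D = (-18.94, 29.96). ∠CDK = 128.3° gives DK at 39.90° from the x-axis; with |DK| = 16.7, K = (-6.128, 40.67). ∠DKA = 97.0° gives KA at -43.10° from the x-axis; with |KA| = 16.2, A = (5.701, 29.60). ∠KAP = 139.7° gives AP at -83.40° from the x-axis; with |AP| = 25.6, P = (8.643, 4.173). AP is perpendicular to PV, so PV runs at -173.4°; with |PV| = 12.2, V = (-3.476, 2.770). ∠PVW = 39.9° gives VW at 46.50° from the x-axis; with |VW| = 25.2, W = (13.87, 21.05). Then |DW| = |W − D| = 34.00.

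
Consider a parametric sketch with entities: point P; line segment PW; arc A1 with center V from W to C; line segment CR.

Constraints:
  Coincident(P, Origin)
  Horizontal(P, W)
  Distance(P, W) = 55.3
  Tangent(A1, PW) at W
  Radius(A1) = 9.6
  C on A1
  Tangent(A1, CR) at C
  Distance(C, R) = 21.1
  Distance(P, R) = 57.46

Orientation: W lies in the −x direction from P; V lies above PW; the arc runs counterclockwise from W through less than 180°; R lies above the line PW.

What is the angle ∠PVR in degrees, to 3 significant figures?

81.5°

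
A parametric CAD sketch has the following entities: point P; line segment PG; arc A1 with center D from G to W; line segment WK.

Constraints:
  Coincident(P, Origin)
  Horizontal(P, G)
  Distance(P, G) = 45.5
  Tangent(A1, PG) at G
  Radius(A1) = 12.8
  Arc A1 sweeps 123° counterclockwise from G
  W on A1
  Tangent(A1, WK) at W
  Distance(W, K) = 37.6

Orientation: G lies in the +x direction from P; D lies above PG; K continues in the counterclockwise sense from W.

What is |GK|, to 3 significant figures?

52.2

On A1, G sits at bearing -90° from D; a 123° counterclockwise sweep puts W at bearing 33°, so W = D + 12.8·(cos 33°, sin 33°) = (56.2, 19.8). A1 meets WK tangentially, so DW is at right angles to WK, so WK runs along (−sin 33°, cos 33°); with |WK| = 37.6, K = (35.8, 51.3). Then |GK| = |K − G| = 52.2.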